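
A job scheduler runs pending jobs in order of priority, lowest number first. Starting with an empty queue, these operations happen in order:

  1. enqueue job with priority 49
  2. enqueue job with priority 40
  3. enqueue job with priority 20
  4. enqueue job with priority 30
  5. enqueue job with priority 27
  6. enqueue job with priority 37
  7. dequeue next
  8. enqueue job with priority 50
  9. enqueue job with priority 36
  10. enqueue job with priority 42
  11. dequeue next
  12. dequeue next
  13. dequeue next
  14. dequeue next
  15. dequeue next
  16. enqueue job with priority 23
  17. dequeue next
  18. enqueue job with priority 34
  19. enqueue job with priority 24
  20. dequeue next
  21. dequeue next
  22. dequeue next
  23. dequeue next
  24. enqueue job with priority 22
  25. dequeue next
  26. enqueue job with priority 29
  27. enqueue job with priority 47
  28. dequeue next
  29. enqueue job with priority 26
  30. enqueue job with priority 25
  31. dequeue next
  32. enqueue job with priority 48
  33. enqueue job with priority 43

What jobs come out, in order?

insert 49 → {49}
insert 40 → {40, 49}
insert 20 → {20, 40, 49}
insert 30 → {20, 30, 40, 49}
insert 27 → {20, 27, 30, 40, 49}
insert 37 → {20, 27, 30, 37, 40, 49}
dequeue next → 20; now {27, 30, 37, 40, 49}
insert 50 → {27, 30, 37, 40, 49, 50}
insert 36 → {27, 30, 36, 37, 40, 49, 50}
insert 42 → {27, 30, 36, 37, 40, 42, 49, 50}
dequeue next → 27; now {30, 36, 37, 40, 42, 49, 50}
dequeue next → 30; now {36, 37, 40, 42, 49, 50}
dequeue next → 36; now {37, 40, 42, 49, 50}
dequeue next → 37; now {40, 42, 49, 50}
dequeue next → 40; now {42, 49, 50}
insert 23 → {23, 42, 49, 50}
dequeue next → 23; now {42, 49, 50}
insert 34 → {34, 42, 49, 50}
insert 24 → {24, 34, 42, 49, 50}
dequeue next → 24; now {34, 42, 49, 50}
dequeue next → 34; now {42, 49, 50}
dequeue next → 42; now {49, 50}
dequeue next → 49; now {50}
insert 22 → {22, 50}
dequeue next → 22; now {50}
insert 29 → {29, 50}
insert 47 → {29, 47, 50}
dequeue next → 29; now {47, 50}
insert 26 → {26, 47, 50}
insert 25 → {25, 26, 47, 50}
dequeue next → 25; now {26, 47, 50}
insert 48 → {26, 47, 48, 50}
insert 43 → {26, 43, 47, 48, 50}

20, 27, 30, 36, 37, 40, 23, 24, 34, 42, 49, 22, 29, 25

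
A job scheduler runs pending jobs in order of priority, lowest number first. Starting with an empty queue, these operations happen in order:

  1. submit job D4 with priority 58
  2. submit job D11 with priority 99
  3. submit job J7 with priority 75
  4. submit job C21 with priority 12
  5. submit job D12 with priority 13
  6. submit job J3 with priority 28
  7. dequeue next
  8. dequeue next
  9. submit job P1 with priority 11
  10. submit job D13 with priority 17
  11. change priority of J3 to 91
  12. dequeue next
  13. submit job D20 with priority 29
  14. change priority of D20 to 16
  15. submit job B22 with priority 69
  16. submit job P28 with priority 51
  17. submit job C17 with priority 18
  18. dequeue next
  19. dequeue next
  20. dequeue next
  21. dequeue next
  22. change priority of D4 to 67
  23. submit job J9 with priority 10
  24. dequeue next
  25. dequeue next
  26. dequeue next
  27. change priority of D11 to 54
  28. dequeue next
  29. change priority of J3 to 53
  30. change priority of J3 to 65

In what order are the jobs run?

add D4 (priority 58) → {D4:58}
add D11 (priority 99) → {D4:58, D11:99}
add J7 (priority 75) → {D4:58, J7:75, D11:99}
add C21 (priority 12) → {C21:12, D4:58, J7:75, D11:99}
add D12 (priority 13) → {C21:12, D12:13, D4:58, J7:75, D11:99}
add J3 (priority 28) → {C21:12, D12:13, J3:28, D4:58, J7:75, D11:99}
dequeue next → C21; now {D12:13, J3:28, D4:58, J7:75, D11:99}
dequeue next → D12; now {J3:28, D4:58, J7:75, D11:99}
add P1 (priority 11) → {P1:11, J3:28, D4:58, J7:75, D11:99}
add D13 (priority 17) → {P1:11, D13:17, J3:28, D4:58, J7:75, D11:99}
update J3 to priority 91 → {P1:11, D13:17, D4:58, J7:75, J3:91, D11:99}
dequeue next → P1; now {D13:17, D4:58, J7:75, J3:91, D11:99}
add D20 (priority 29) → {D13:17, D20:29, D4:58, J7:75, J3:91, D11:99}
update D20 to priority 16 → {D20:16, D13:17, D4:58, J7:75, J3:91, D11:99}
add B22 (priority 69) → {D20:16, D13:17, D4:58, B22:69, J7:75, J3:91, D11:99}
add P28 (priority 51) → {D20:16, D13:17, P28:51, D4:58, B22:69, J7:75, J3:91, D11:99}
add C17 (priority 18) → {D20:16, D13:17, C17:18, P28:51, D4:58, B22:69, J7:75, J3:91, D11:99}
dequeue next → D20; now {D13:17, C17:18, P28:51, D4:58, B22:69, J7:75, J3:91, D11:99}
dequeue next → D13; now {C17:18, P28:51, D4:58, B22:69, J7:75, J3:91, D11:99}
dequeue next → C17; now {P28:51, D4:58, B22:69, J7:75, J3:91, D11:99}
dequeue next → P28; now {D4:58, B22:69, J7:75, J3:91, D11:99}
update D4 to priority 67 → {D4:67, B22:69, J7:75, J3:91, D11:99}
add J9 (priority 10) → {J9:10, D4:67, B22:69, J7:75, J3:91, D11:99}
dequeue next → J9; now {D4:67, B22:69, J7:75, J3:91, D11:99}
dequeue next → D4; now {B22:69, J7:75, J3:91, D11:99}
dequeue next → B22; now {J7:75, J3:91, D11:99}
update D11 to priority 54 → {D11:54, J7:75, J3:91}
dequeue next → D11; now {J7:75, J3:91}
update J3 to priority 53 → {J3:53, J7:75}
update J3 to priority 65 → {J3:65, J7:75}

[C21, D12, P1, D20, D13, C17, P28, J9, D4, B22, D11]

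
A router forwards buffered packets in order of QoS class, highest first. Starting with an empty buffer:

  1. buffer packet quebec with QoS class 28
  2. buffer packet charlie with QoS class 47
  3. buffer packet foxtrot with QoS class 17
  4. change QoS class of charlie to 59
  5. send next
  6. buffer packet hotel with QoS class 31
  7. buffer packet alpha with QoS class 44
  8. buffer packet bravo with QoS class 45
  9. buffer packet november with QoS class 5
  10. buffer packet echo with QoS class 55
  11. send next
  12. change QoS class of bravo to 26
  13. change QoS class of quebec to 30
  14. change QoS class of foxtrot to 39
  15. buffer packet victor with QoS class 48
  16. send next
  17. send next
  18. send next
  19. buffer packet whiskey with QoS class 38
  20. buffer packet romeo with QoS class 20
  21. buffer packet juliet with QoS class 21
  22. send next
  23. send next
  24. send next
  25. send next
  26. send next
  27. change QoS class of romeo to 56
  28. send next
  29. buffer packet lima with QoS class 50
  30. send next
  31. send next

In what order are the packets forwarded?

add quebec (QoS class 28) → {quebec:28}
add charlie (QoS class 47) → {charlie:47, quebec:28}
add foxtrot (QoS class 17) → {charlie:47, quebec:28, foxtrot:17}
update charlie to QoS class 59 → {charlie:59, quebec:28, foxtrot:17}
send next → charlie; now {quebec:28, foxtrot:17}
add hotel (QoS class 31) → {hotel:31, quebec:28, foxtrot:17}
add alpha (QoS class 44) → {alpha:44, hotel:31, quebec:28, foxtrot:17}
add bravo (QoS class 45) → {bravo:45, alpha:44, hotel:31, quebec:28, foxtrot:17}
add november (QoS class 5) → {bravo:45, alpha:44, hotel:31, quebec:28, foxtrot:17, november:5}
add echo (QoS class 55) → {echo:55, bravo:45, alpha:44, hotel:31, quebec:28, foxtrot:17, november:5}
send next → echo; now {bravo:45, alpha:44, hotel:31, quebec:28, foxtrot:17, november:5}
update bravo to QoS class 26 → {alpha:44, hotel:31, quebec:28, bravo:26, foxtrot:17, november:5}
update quebec to QoS class 30 → {alpha:44, hotel:31, quebec:30, bravo:26, foxtrot:17, november:5}
update foxtrot to QoS class 39 → {alpha:44, foxtrot:39, hotel:31, quebec:30, bravo:26, november:5}
add victor (QoS class 48) → {victor:48, alpha:44, foxtrot:39, hotel:31, quebec:30, bravo:26, november:5}
send next → victor; now {alpha:44, foxtrot:39, hotel:31, quebec:30, bravo:26, november:5}
send next → alpha; now {foxtrot:39, hotel:31, quebec:30, bravo:26, november:5}
send next → foxtrot; now {hotel:31, quebec:30, bravo:26, november:5}
add whiskey (QoS class 38) → {whiskey:38, hotel:31, quebec:30, bravo:26, november:5}
add romeo (QoS class 20) → {whiskey:38, hotel:31, quebec:30, bravo:26, romeo:20, november:5}
add juliet (QoS class 21) → {whiskey:38, hotel:31, quebec:30, bravo:26, juliet:21, romeo:20, november:5}
send next → whiskey; now {hotel:31, quebec:30, bravo:26, juliet:21, romeo:20, november:5}
send next → hotel; now {quebec:30, bravo:26, juliet:21, romeo:20, november:5}
send next → quebec; now {bravo:26, juliet:21, romeo:20, november:5}
send next → bravo; now {juliet:21, romeo:20, november:5}
send next → juliet; now {romeo:20, november:5}
update romeo to QoS class 56 → {romeo:56, november:5}
send next → romeo; now {november:5}
add lima (QoS class 50) → {lima:50, november:5}
send next → lima; now {november:5}
send next → november; now {}

charlie → echo → victor → alpha → foxtrot → whiskey → hotel → quebec → bravo → juliet → romeo → lima → november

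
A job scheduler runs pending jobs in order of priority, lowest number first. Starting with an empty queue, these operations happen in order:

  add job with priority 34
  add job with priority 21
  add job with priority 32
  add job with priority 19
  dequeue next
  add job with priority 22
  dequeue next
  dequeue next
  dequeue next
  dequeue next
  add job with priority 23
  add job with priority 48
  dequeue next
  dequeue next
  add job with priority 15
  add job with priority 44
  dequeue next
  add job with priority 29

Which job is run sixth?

insert 34 → {34}
insert 21 → {21, 34}
insert 32 → {21, 32, 34}
insert 19 → {19, 21, 32, 34}
dequeue next → 19; now {21, 32, 34}
insert 22 → {21, 22, 32, 34}
dequeue next → 21; now {22, 32, 34}
dequeue next → 22; now {32, 34}
dequeue next → 32; now {34}
dequeue next → 34; now {}
insert 23 → {23}
insert 48 → {23, 48}
dequeue next → 23; now {48}
dequeue next → 48; now {}
insert 15 → {15}
insert 44 → {15, 44}
dequeue next → 15; now {44}
insert 29 → {29, 44}

23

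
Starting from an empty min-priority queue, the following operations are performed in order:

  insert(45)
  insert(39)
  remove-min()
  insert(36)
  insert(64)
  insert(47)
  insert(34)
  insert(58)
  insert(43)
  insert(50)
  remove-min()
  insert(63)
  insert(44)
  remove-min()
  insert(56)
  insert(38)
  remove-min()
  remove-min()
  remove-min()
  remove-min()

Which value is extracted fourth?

insert 45 → {45}
insert 39 → {39, 45}
remove-min → 39; now {45}
insert 36 → {36, 45}
insert 64 → {36, 45, 64}
insert 47 → {36, 45, 47, 64}
insert 34 → {34, 36, 45, 47, 64}
insert 58 → {34, 36, 45, 47, 58, 64}
insert 43 → {34, 36, 43, 45, 47, 58, 64}
insert 50 → {34, 36, 43, 45, 47, 50, 58, 64}
remove-min → 34; now {36, 43, 45, 47, 50, 58, 64}
insert 63 → {36, 43, 45, 47, 50, 58, 63, 64}
insert 44 → {36, 43, 44, 45, 47, 50, 58, 63, 64}
remove-min → 36; now {43, 44, 45, 47, 50, 58, 63, 64}
insert 56 → {43, 44, 45, 47, 50, 56, 58, 63, 64}
insert 38 → {38, 43, 44, 45, 47, 50, 56, 58, 63, 64}
remove-min → 38; now {43, 44, 45, 47, 50, 56, 58, 63, 64}
remove-min → 43; now {44, 45, 47, 50, 56, 58, 63, 64}
remove-min → 44; now {45, 47, 50, 56, 58, 63, 64}
remove-min → 45; now {47, 50, 56, 58, 63, 64}

38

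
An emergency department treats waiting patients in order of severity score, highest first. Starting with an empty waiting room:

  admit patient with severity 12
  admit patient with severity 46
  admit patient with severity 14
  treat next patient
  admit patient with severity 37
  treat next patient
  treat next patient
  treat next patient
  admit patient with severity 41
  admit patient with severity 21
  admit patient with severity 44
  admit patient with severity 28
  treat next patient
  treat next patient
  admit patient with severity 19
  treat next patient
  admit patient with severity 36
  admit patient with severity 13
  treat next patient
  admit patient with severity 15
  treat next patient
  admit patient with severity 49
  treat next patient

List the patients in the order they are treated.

46, 37, 14, 12, 44, 41, 28, 36, 21, 49

insert 12 → {12}
insert 46 → {46, 12}
insert 14 → {46, 14, 12}
treat next patient → 46; now {14, 12}
insert 37 → {37, 14, 12}
treat next patient → 37; now {14, 12}
treat next patient → 14; now {12}
treat next patient → 12; now {}
insert 41 → {41}
insert 21 → {41, 21}
insert 44 → {44, 41, 21}
insert 28 → {44, 41, 28, 21}
treat next patient → 44; now {41, 28, 21}
treat next patient → 41; now {28, 21}
insert 19 → {28, 21, 19}
treat next patient → 28; now {21, 19}
insert 36 → {36, 21, 19}
insert 13 → {36, 21, 19, 13}
treat next patient → 36; now {21, 19, 13}
insert 15 → {21, 19, 15, 13}
treat next patient → 21; now {19, 15, 13}
insert 49 → {49, 19, 15, 13}
treat next patient → 49; now {19, 15, 13}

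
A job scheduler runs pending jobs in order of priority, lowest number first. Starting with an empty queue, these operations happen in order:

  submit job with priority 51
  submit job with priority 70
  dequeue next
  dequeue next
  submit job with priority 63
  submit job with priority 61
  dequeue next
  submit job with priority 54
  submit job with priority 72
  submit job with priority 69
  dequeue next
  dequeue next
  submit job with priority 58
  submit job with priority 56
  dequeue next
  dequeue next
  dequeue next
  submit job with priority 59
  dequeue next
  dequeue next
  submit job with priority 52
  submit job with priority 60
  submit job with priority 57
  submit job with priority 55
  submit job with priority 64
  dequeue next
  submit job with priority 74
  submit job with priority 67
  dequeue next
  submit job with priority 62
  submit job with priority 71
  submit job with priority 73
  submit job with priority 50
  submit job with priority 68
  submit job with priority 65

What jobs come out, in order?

51 → 70 → 61 → 54 → 63 → 56 → 58 → 69 → 59 → 72 → 52 → 55

insert 51 → {51}
insert 70 → {51, 70}
dequeue next → 51; now {70}
dequeue next → 70; now {}
insert 63 → {63}
insert 61 → {61, 63}
dequeue next → 61; now {63}
insert 54 → {54, 63}
insert 72 → {54, 63, 72}
insert 69 → {54, 63, 69, 72}
dequeue next → 54; now {63, 69, 72}
dequeue next → 63; now {69, 72}
insert 58 → {58, 69, 72}
insert 56 → {56, 58, 69, 72}
dequeue next → 56; now {58, 69, 72}
dequeue next → 58; now {69, 72}
dequeue next → 69; now {72}
insert 59 → {59, 72}
dequeue next → 59; now {72}
dequeue next → 72; now {}
insert 52 → {52}
insert 60 → {52, 60}
insert 57 → {52, 57, 60}
insert 55 → {52, 55, 57, 60}
insert 64 → {52, 55, 57, 60, 64}
dequeue next → 52; now {55, 57, 60, 64}
insert 74 → {55, 57, 60, 64, 74}
insert 67 → {55, 57, 60, 64, 67, 74}
dequeue next → 55; now {57, 60, 64, 67, 74}
insert 62 → {57, 60, 62, 64, 67, 74}
insert 71 → {57, 60, 62, 64, 67, 71, 74}
insert 73 → {57, 60, 62, 64, 67, 71, 73, 74}
insert 50 → {50, 57, 60, 62, 64, 67, 71, 73, 74}
insert 68 → {50, 57, 60, 62, 64, 67, 68, 71, 73, 74}
insert 65 → {50, 57, 60, 62, 64, 65, 67, 68, 71, 73, 74}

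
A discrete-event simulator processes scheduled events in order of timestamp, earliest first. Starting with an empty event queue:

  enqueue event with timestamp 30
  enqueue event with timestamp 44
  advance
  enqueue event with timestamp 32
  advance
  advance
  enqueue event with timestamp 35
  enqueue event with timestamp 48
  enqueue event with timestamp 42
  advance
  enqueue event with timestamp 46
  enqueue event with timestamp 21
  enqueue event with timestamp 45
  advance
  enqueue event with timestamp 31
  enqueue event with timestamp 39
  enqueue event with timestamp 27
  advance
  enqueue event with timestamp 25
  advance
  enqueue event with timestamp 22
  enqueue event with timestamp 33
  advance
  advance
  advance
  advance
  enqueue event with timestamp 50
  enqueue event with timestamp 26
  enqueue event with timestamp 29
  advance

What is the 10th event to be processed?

33

insert 30 → {30}
insert 44 → {30, 44}
advance → 30; now {44}
insert 32 → {32, 44}
advance → 32; now {44}
advance → 44; now {}
insert 35 → {35}
insert 48 → {35, 48}
insert 42 → {35, 42, 48}
advance → 35; now {42, 48}
insert 46 → {42, 46, 48}
insert 21 → {21, 42, 46, 48}
insert 45 → {21, 42, 45, 46, 48}
advance → 21; now {42, 45, 46, 48}
insert 31 → {31, 42, 45, 46, 48}
insert 39 → {31, 39, 42, 45, 46, 48}
insert 27 → {27, 31, 39, 42, 45, 46, 48}
advance → 27; now {31, 39, 42, 45, 46, 48}
insert 25 → {25, 31, 39, 42, 45, 46, 48}
advance → 25; now {31, 39, 42, 45, 46, 48}
insert 22 → {22, 31, 39, 42, 45, 46, 48}
insert 33 → {22, 31, 33, 39, 42, 45, 46, 48}
advance → 22; now {31, 33, 39, 42, 45, 46, 48}
advance → 31; now {33, 39, 42, 45, 46, 48}
advance → 33; now {39, 42, 45, 46, 48}
advance → 39; now {42, 45, 46, 48}
insert 50 → {42, 45, 46, 48, 50}
insert 26 → {26, 42, 45, 46, 48, 50}
insert 29 → {26, 29, 42, 45, 46, 48, 50}
advance → 26; now {29, 42, 45, 46, 48, 50}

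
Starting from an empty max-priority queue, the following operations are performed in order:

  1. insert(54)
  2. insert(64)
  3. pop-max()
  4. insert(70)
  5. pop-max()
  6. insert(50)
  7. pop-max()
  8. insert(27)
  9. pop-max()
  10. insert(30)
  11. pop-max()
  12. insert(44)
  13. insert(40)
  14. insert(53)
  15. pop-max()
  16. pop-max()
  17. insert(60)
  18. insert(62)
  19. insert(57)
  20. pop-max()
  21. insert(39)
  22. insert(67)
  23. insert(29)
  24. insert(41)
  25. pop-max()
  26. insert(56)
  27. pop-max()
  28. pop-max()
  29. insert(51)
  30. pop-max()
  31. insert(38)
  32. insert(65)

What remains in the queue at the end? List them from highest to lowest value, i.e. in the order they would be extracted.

[65, 51, 41, 40, 39, 38, 29, 27]

insert 54 → {54}
insert 64 → {64, 54}
pop-max → 64; now {54}
insert 70 → {70, 54}
pop-max → 70; now {54}
insert 50 → {54, 50}
pop-max → 54; now {50}
insert 27 → {50, 27}
pop-max → 50; now {27}
insert 30 → {30, 27}
pop-max → 30; now {27}
insert 44 → {44, 27}
insert 40 → {44, 40, 27}
insert 53 → {53, 44, 40, 27}
pop-max → 53; now {44, 40, 27}
pop-max → 44; now {40, 27}
insert 60 → {60, 40, 27}
insert 62 → {62, 60, 40, 27}
insert 57 → {62, 60, 57, 40, 27}
pop-max → 62; now {60, 57, 40, 27}
insert 39 → {60, 57, 40, 39, 27}
insert 67 → {67, 60, 57, 40, 39, 27}
insert 29 → {67, 60, 57, 40, 39, 29, 27}
insert 41 → {67, 60, 57, 41, 40, 39, 29, 27}
pop-max → 67; now {60, 57, 41, 40, 39, 29, 27}
insert 56 → {60, 57, 56, 41, 40, 39, 29, 27}
pop-max → 60; now {57, 56, 41, 40, 39, 29, 27}
pop-max → 57; now {56, 41, 40, 39, 29, 27}
insert 51 → {56, 51, 41, 40, 39, 29, 27}
pop-max → 56; now {51, 41, 40, 39, 29, 27}
insert 38 → {51, 41, 40, 39, 38, 29, 27}
insert 65 → {65, 51, 41, 40, 39, 38, 29, 27}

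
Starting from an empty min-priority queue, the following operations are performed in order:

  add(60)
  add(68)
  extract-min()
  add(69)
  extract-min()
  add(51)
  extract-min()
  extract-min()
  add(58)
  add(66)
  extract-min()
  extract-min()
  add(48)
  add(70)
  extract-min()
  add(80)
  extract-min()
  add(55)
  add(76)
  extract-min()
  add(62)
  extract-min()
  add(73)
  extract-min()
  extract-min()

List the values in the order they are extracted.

60, 68, 51, 69, 58, 66, 48, 70, 55, 62, 73, 76

insert 60 → {60}
insert 68 → {60, 68}
extract-min → 60; now {68}
insert 69 → {68, 69}
extract-min → 68; now {69}
insert 51 → {51, 69}
extract-min → 51; now {69}
extract-min → 69; now {}
insert 58 → {58}
insert 66 → {58, 66}
extract-min → 58; now {66}
extract-min → 66; now {}
insert 48 → {48}
insert 70 → {48, 70}
extract-min → 48; now {70}
insert 80 → {70, 80}
extract-min → 70; now {80}
insert 55 → {55, 80}
insert 76 → {55, 76, 80}
extract-min → 55; now {76, 80}
insert 62 → {62, 76, 80}
extract-min → 62; now {76, 80}
insert 73 → {73, 76, 80}
extract-min → 73; now {76, 80}
extract-min → 76; now {80}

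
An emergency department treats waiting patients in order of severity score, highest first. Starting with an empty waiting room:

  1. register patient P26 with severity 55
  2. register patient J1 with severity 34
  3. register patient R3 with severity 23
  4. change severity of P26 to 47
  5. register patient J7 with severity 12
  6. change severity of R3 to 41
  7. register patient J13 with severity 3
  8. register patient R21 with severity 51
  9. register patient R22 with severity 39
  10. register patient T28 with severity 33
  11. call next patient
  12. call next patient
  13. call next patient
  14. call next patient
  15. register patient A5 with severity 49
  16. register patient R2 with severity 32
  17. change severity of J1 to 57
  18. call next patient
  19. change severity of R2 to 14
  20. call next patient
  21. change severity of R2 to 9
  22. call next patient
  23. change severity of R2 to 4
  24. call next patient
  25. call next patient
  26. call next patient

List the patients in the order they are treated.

add P26 (severity 55) → {P26:55}
add J1 (severity 34) → {P26:55, J1:34}
add R3 (severity 23) → {P26:55, J1:34, R3:23}
update P26 to severity 47 → {P26:47, J1:34, R3:23}
add J7 (severity 12) → {P26:47, J1:34, R3:23, J7:12}
update R3 to severity 41 → {P26:47, R3:41, J1:34, J7:12}
add J13 (severity 3) → {P26:47, R3:41, J1:34, J7:12, J13:3}
add R21 (severity 51) → {R21:51, P26:47, R3:41, J1:34, J7:12, J13:3}
add R22 (severity 39) → {R21:51, P26:47, R3:41, R22:39, J1:34, J7:12, J13:3}
add T28 (severity 33) → {R21:51, P26:47, R3:41, R22:39, J1:34, T28:33, J7:12, J13:3}
call next patient → R21; now {P26:47, R3:41, R22:39, J1:34, T28:33, J7:12, J13:3}
call next patient → P26; now {R3:41, R22:39, J1:34, T28:33, J7:12, J13:3}
call next patient → R3; now {R22:39, J1:34, T28:33, J7:12, J13:3}
call next patient → R22; now {J1:34, T28:33, J7:12, J13:3}
add A5 (severity 49) → {A5:49, J1:34, T28:33, J7:12, J13:3}
add R2 (severity 32) → {A5:49, J1:34, T28:33, R2:32, J7:12, J13:3}
update J1 to severity 57 → {J1:57, A5:49, T28:33, R2:32, J7:12, J13:3}
call next patient → J1; now {A5:49, T28:33, R2:32, J7:12, J13:3}
update R2 to severity 14 → {A5:49, T28:33, R2:14, J7:12, J13:3}
call next patient → A5; now {T28:33, R2:14, J7:12, J13:3}
update R2 to severity 9 → {T28:33, J7:12, R2:9, J13:3}
call next patient → T28; now {J7:12, R2:9, J13:3}
update R2 to severity 4 → {J7:12, R2:4, J13:3}
call next patient → J7; now {R2:4, J13:3}
call next patient → R2; now {J13:3}
call next patient → J13; now {}

R21 → P26 → R3 → R22 → J1 → A5 → T28 → J7 → R2 → J13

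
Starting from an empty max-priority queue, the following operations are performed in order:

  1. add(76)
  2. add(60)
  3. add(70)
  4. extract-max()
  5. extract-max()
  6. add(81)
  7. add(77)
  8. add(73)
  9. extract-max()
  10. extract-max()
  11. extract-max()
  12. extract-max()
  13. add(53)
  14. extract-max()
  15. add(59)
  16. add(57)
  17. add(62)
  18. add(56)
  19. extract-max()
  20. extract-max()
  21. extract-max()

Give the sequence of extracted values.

76, 70, 81, 77, 73, 60, 53, 62, 59, 57

insert 76 → {76}
insert 60 → {76, 60}
insert 70 → {76, 70, 60}
extract-max → 76; now {70, 60}
extract-max → 70; now {60}
insert 81 → {81, 60}
insert 77 → {81, 77, 60}
insert 73 → {81, 77, 73, 60}
extract-max → 81; now {77, 73, 60}
extract-max → 77; now {73, 60}
extract-max → 73; now {60}
extract-max → 60; now {}
insert 53 → {53}
extract-max → 53; now {}
insert 59 → {59}
insert 57 → {59, 57}
insert 62 → {62, 59, 57}
insert 56 → {62, 59, 57, 56}
extract-max → 62; now {59, 57, 56}
extract-max → 59; now {57, 56}
extract-max → 57; now {56}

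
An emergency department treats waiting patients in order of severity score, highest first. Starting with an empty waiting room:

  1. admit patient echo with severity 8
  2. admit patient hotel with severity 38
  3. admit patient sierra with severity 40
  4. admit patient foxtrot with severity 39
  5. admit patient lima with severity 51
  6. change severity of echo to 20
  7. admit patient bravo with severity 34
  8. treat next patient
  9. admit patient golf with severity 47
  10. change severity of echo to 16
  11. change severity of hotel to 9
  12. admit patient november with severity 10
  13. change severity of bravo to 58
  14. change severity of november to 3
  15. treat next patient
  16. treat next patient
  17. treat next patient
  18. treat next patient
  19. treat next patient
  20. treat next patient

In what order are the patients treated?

add echo (severity 8) → {echo:8}
add hotel (severity 38) → {hotel:38, echo:8}
add sierra (severity 40) → {sierra:40, hotel:38, echo:8}
add foxtrot (severity 39) → {sierra:40, foxtrot:39, hotel:38, echo:8}
add lima (severity 51) → {lima:51, sierra:40, foxtrot:39, hotel:38, echo:8}
update echo to severity 20 → {lima:51, sierra:40, foxtrot:39, hotel:38, echo:20}
add bravo (severity 34) → {lima:51, sierra:40, foxtrot:39, hotel:38, bravo:34, echo:20}
treat next patient → lima; now {sierra:40, foxtrot:39, hotel:38, bravo:34, echo:20}
add golf (severity 47) → {golf:47, sierra:40, foxtrot:39, hotel:38, bravo:34, echo:20}
update echo to severity 16 → {golf:47, sierra:40, foxtrot:39, hotel:38, bravo:34, echo:16}
update hotel to severity 9 → {golf:47, sierra:40, foxtrot:39, bravo:34, echo:16, hotel:9}
add november (severity 10) → {golf:47, sierra:40, foxtrot:39, bravo:34, echo:16, november:10, hotel:9}
update bravo to severity 58 → {bravo:58, golf:47, sierra:40, foxtrot:39, echo:16, november:10, hotel:9}
update november to severity 3 → {bravo:58, golf:47, sierra:40, foxtrot:39, echo:16, hotel:9, november:3}
treat next patient → bravo; now {golf:47, sierra:40, foxtrot:39, echo:16, hotel:9, november:3}
treat next patient → golf; now {sierra:40, foxtrot:39, echo:16, hotel:9, november:3}
treat next patient → sierra; now {foxtrot:39, echo:16, hotel:9, november:3}
treat next patient → foxtrot; now {echo:16, hotel:9, november:3}
treat next patient → echo; now {hotel:9, november:3}
treat next patient → hotel; now {november:3}

lima → bravo → golf → sierra → foxtrot → echo → hotel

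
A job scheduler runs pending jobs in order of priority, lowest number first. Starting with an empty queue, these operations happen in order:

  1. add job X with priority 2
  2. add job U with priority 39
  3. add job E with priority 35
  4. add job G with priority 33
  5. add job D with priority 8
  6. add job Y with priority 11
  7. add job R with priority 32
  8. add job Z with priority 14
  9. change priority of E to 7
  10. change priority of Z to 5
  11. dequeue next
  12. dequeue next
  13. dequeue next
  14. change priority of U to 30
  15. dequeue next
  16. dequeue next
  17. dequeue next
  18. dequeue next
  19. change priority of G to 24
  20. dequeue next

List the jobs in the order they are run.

X → Z → E → D → Y → U → R → G

add X (priority 2) → {X:2}
add U (priority 39) → {X:2, U:39}
add E (priority 35) → {X:2, E:35, U:39}
add G (priority 33) → {X:2, G:33, E:35, U:39}
add D (priority 8) → {X:2, D:8, G:33, E:35, U:39}
add Y (priority 11) → {X:2, D:8, Y:11, G:33, E:35, U:39}
add R (priority 32) → {X:2, D:8, Y:11, R:32, G:33, E:35, U:39}
add Z (priority 14) → {X:2, D:8, Y:11, Z:14, R:32, G:33, E:35, U:39}
update E to priority 7 → {X:2, E:7, D:8, Y:11, Z:14, R:32, G:33, U:39}
update Z to priority 5 → {X:2, Z:5, E:7, D:8, Y:11, R:32, G:33, U:39}
dequeue next → X; now {Z:5, E:7, D:8, Y:11, R:32, G:33, U:39}
dequeue next → Z; now {E:7, D:8, Y:11, R:32, G:33, U:39}
dequeue next → E; now {D:8, Y:11, R:32, G:33, U:39}
update U to priority 30 → {D:8, Y:11, U:30, R:32, G:33}
dequeue next → D; now {Y:11, U:30, R:32, G:33}
dequeue next → Y; now {U:30, R:32, G:33}
dequeue next → U; now {R:32, G:33}
dequeue next → R; now {G:33}
update G to priority 24 → {G:24}
dequeue next → G; now {}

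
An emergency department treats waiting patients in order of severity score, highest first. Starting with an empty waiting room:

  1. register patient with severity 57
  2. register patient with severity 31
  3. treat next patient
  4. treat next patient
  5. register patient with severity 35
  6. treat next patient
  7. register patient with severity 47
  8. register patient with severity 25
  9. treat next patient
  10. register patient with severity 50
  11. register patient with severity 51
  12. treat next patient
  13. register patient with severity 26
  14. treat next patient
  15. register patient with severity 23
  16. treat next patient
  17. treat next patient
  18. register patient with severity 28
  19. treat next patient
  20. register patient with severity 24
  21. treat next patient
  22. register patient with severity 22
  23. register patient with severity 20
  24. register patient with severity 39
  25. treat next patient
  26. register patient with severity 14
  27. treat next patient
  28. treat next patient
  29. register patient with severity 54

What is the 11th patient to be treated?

39

insert 57 → {57}
insert 31 → {57, 31}
treat next patient → 57; now {31}
treat next patient → 31; now {}
insert 35 → {35}
treat next patient → 35; now {}
insert 47 → {47}
insert 25 → {47, 25}
treat next patient → 47; now {25}
insert 50 → {50, 25}
insert 51 → {51, 50, 25}
treat next patient → 51; now {50, 25}
insert 26 → {50, 26, 25}
treat next patient → 50; now {26, 25}
insert 23 → {26, 25, 23}
treat next patient → 26; now {25, 23}
treat next patient → 25; now {23}
insert 28 → {28, 23}
treat next patient → 28; now {23}
insert 24 → {24, 23}
treat next patient → 24; now {23}
insert 22 → {23, 22}
insert 20 → {23, 22, 20}
insert 39 → {39, 23, 22, 20}
treat next patient → 39; now {23, 22, 20}
insert 14 → {23, 22, 20, 14}
treat next patient → 23; now {22, 20, 14}
treat next patient → 22; now {20, 14}
insert 54 → {54, 20, 14}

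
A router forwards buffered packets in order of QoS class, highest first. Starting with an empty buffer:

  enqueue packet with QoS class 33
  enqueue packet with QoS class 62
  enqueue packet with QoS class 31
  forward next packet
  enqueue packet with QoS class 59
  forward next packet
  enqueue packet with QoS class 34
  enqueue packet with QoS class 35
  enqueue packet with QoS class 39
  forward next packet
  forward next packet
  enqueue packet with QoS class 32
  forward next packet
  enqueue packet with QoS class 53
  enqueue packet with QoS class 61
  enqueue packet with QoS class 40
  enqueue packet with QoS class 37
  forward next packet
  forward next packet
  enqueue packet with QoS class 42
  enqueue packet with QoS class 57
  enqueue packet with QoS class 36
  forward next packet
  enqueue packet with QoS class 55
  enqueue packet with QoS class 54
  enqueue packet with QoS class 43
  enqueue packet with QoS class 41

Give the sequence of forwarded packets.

62, 59, 39, 35, 34, 61, 53, 57

insert 33 → {33}
insert 62 → {62, 33}
insert 31 → {62, 33, 31}
forward next packet → 62; now {33, 31}
insert 59 → {59, 33, 31}
forward next packet → 59; now {33, 31}
insert 34 → {34, 33, 31}
insert 35 → {35, 34, 33, 31}
insert 39 → {39, 35, 34, 33, 31}
forward next packet → 39; now {35, 34, 33, 31}
forward next packet → 35; now {34, 33, 31}
insert 32 → {34, 33, 32, 31}
forward next packet → 34; now {33, 32, 31}
insert 53 → {53, 33, 32, 31}
insert 61 → {61, 53, 33, 32, 31}
insert 40 → {61, 53, 40, 33, 32, 31}
insert 37 → {61, 53, 40, 37, 33, 32, 31}
forward next packet → 61; now {53, 40, 37, 33, 32, 31}
forward next packet → 53; now {40, 37, 33, 32, 31}
insert 42 → {42, 40, 37, 33, 32, 31}
insert 57 → {57, 42, 40, 37, 33, 32, 31}
insert 36 → {57, 42, 40, 37, 36, 33, 32, 31}
forward next packet → 57; now {42, 40, 37, 36, 33, 32, 31}
insert 55 → {55, 42, 40, 37, 36, 33, 32, 31}
insert 54 → {55, 54, 42, 40, 37, 36, 33, 32, 31}
insert 43 → {55, 54, 43, 42, 40, 37, 36, 33, 32, 31}
insert 41 → {55, 54, 43, 42, 41, 40, 37, 36, 33, 32, 31}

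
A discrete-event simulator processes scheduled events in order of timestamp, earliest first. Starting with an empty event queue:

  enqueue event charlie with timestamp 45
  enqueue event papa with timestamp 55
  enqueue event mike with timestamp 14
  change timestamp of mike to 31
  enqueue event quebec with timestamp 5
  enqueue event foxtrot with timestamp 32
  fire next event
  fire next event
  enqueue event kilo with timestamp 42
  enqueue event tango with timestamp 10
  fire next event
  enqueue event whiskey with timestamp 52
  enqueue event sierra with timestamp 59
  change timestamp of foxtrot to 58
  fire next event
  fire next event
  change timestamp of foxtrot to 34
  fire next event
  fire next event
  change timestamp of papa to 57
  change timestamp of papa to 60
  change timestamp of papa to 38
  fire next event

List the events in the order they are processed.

add charlie (timestamp 45) → {charlie:45}
add papa (timestamp 55) → {charlie:45, papa:55}
add mike (timestamp 14) → {mike:14, charlie:45, papa:55}
update mike to timestamp 31 → {mike:31, charlie:45, papa:55}
add quebec (timestamp 5) → {quebec:5, mike:31, charlie:45, papa:55}
add foxtrot (timestamp 32) → {quebec:5, mike:31, foxtrot:32, charlie:45, papa:55}
fire next event → quebec; now {mike:31, foxtrot:32, charlie:45, papa:55}
fire next event → mike; now {foxtrot:32, charlie:45, papa:55}
add kilo (timestamp 42) → {foxtrot:32, kilo:42, charlie:45, papa:55}
add tango (timestamp 10) → {tango:10, foxtrot:32, kilo:42, charlie:45, papa:55}
fire next event → tango; now {foxtrot:32, kilo:42, charlie:45, papa:55}
add whiskey (timestamp 52) → {foxtrot:32, kilo:42, charlie:45, whiskey:52, papa:55}
add sierra (timestamp 59) → {foxtrot:32, kilo:42, charlie:45, whiskey:52, papa:55, sierra:59}
update foxtrot to timestamp 58 → {kilo:42, charlie:45, whiskey:52, papa:55, foxtrot:58, sierra:59}
fire next event → kilo; now {charlie:45, whiskey:52, papa:55, foxtrot:58, sierra:59}
fire next event → charlie; now {whiskey:52, papa:55, foxtrot:58, sierra:59}
update foxtrot to timestamp 34 → {foxtrot:34, whiskey:52, papa:55, sierra:59}
fire next event → foxtrot; now {whiskey:52, papa:55, sierra:59}
fire next event → whiskey; now {papa:55, sierra:59}
update papa to timestamp 57 → {papa:57, sierra:59}
update papa to timestamp 60 → {sierra:59, papa:60}
update papa to timestamp 38 → {papa:38, sierra:59}
fire next event → papa; now {sierra:59}

[quebec, mike, tango, kilo, charlie, foxtrot, whiskey, papa]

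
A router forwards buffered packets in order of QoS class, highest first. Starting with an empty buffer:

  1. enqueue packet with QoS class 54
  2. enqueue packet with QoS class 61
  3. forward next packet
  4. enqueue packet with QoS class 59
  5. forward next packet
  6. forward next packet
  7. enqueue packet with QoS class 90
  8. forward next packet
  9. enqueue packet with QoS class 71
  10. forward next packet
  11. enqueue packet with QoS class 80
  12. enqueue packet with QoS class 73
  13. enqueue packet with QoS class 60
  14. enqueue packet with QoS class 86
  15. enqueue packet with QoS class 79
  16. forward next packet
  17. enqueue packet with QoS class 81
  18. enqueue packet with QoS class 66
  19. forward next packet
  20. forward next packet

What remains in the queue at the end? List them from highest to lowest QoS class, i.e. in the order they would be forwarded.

79 → 73 → 66 → 60

insert 54 → {54}
insert 61 → {61, 54}
forward next packet → 61; now {54}
insert 59 → {59, 54}
forward next packet → 59; now {54}
forward next packet → 54; now {}
insert 90 → {90}
forward next packet → 90; now {}
insert 71 → {71}
forward next packet → 71; now {}
insert 80 → {80}
insert 73 → {80, 73}
insert 60 → {80, 73, 60}
insert 86 → {86, 80, 73, 60}
insert 79 → {86, 80, 79, 73, 60}
forward next packet → 86; now {80, 79, 73, 60}
insert 81 → {81, 80, 79, 73, 60}
insert 66 → {81, 80, 79, 73, 66, 60}
forward next packet → 81; now {80, 79, 73, 66, 60}
forward next packet → 80; now {79, 73, 66, 60}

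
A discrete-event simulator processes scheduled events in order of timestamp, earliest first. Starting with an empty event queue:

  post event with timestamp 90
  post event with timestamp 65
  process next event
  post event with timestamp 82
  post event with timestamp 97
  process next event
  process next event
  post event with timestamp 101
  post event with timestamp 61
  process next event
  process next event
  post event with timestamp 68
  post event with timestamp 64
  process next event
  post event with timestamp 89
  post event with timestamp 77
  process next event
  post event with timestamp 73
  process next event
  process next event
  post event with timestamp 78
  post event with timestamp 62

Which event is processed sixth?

insert 90 → {90}
insert 65 → {65, 90}
process next event → 65; now {90}
insert 82 → {82, 90}
insert 97 → {82, 90, 97}
process next event → 82; now {90, 97}
process next event → 90; now {97}
insert 101 → {97, 101}
insert 61 → {61, 97, 101}
process next event → 61; now {97, 101}
process next event → 97; now {101}
insert 68 → {68, 101}
insert 64 → {64, 68, 101}
process next event → 64; now {68, 101}
insert 89 → {68, 89, 101}
insert 77 → {68, 77, 89, 101}
process next event → 68; now {77, 89, 101}
insert 73 → {73, 77, 89, 101}
process next event → 73; now {77, 89, 101}
process next event → 77; now {89, 101}
insert 78 → {78, 89, 101}
insert 62 → {62, 78, 89, 101}

64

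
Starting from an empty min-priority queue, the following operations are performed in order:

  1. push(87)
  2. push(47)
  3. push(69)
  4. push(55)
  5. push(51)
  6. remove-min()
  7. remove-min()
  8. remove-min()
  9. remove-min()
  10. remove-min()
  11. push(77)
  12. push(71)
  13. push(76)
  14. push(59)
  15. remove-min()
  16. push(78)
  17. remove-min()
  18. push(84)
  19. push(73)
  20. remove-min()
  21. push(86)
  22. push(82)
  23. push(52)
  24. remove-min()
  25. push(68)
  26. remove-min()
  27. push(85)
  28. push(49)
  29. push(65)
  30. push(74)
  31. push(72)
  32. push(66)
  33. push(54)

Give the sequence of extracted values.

insert 87 → {87}
insert 47 → {47, 87}
insert 69 → {47, 69, 87}
insert 55 → {47, 55, 69, 87}
insert 51 → {47, 51, 55, 69, 87}
remove-min → 47; now {51, 55, 69, 87}
remove-min → 51; now {55, 69, 87}
remove-min → 55; now {69, 87}
remove-min → 69; now {87}
remove-min → 87; now {}
insert 77 → {77}
insert 71 → {71, 77}
insert 76 → {71, 76, 77}
insert 59 → {59, 71, 76, 77}
remove-min → 59; now {71, 76, 77}
insert 78 → {71, 76, 77, 78}
remove-min → 71; now {76, 77, 78}
insert 84 → {76, 77, 78, 84}
insert 73 → {73, 76, 77, 78, 84}
remove-min → 73; now {76, 77, 78, 84}
insert 86 → {76, 77, 78, 84, 86}
insert 82 → {76, 77, 78, 82, 84, 86}
insert 52 → {52, 76, 77, 78, 82, 84, 86}
remove-min → 52; now {76, 77, 78, 82, 84, 86}
insert 68 → {68, 76, 77, 78, 82, 84, 86}
remove-min → 68; now {76, 77, 78, 82, 84, 86}
insert 85 → {76, 77, 78, 82, 84, 85, 86}
insert 49 → {49, 76, 77, 78, 82, 84, 85, 86}
insert 65 → {49, 65, 76, 77, 78, 82, 84, 85, 86}
insert 74 → {49, 65, 74, 76, 77, 78, 82, 84, 85, 86}
insert 72 → {49, 65, 72, 74, 76, 77, 78, 82, 84, 85, 86}
insert 66 → {49, 65, 66, 72, 74, 76, 77, 78, 82, 84, 85, 86}
insert 54 → {49, 54, 65, 66, 72, 74, 76, 77, 78, 82, 84, 85, 86}

47 → 51 → 55 → 69 → 87 → 59 → 71 → 73 → 52 → 68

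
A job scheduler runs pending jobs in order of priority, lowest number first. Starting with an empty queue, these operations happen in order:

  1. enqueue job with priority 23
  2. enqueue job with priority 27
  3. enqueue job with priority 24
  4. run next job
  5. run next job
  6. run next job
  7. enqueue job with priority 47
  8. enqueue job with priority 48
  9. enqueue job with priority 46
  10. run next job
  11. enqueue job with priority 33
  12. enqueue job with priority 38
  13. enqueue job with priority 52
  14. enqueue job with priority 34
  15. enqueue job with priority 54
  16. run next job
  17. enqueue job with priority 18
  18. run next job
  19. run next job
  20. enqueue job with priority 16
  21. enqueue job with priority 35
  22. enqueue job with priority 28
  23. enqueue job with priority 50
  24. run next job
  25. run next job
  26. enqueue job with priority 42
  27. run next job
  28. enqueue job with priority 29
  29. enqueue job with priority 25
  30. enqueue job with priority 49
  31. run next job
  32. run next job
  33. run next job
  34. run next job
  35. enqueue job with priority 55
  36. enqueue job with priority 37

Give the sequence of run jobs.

insert 23 → {23}
insert 27 → {23, 27}
insert 24 → {23, 24, 27}
run next job → 23; now {24, 27}
run next job → 24; now {27}
run next job → 27; now {}
insert 47 → {47}
insert 48 → {47, 48}
insert 46 → {46, 47, 48}
run next job → 46; now {47, 48}
insert 33 → {33, 47, 48}
insert 38 → {33, 38, 47, 48}
insert 52 → {33, 38, 47, 48, 52}
insert 34 → {33, 34, 38, 47, 48, 52}
insert 54 → {33, 34, 38, 47, 48, 52, 54}
run next job → 33; now {34, 38, 47, 48, 52, 54}
insert 18 → {18, 34, 38, 47, 48, 52, 54}
run next job → 18; now {34, 38, 47, 48, 52, 54}
run next job → 34; now {38, 47, 48, 52, 54}
insert 16 → {16, 38, 47, 48, 52, 54}
insert 35 → {16, 35, 38, 47, 48, 52, 54}
insert 28 → {16, 28, 35, 38, 47, 48, 52, 54}
insert 50 → {16, 28, 35, 38, 47, 48, 50, 52, 54}
run next job → 16; now {28, 35, 38, 47, 48, 50, 52, 54}
run next job → 28; now {35, 38, 47, 48, 50, 52, 54}
insert 42 → {35, 38, 42, 47, 48, 50, 52, 54}
run next job → 35; now {38, 42, 47, 48, 50, 52, 54}
insert 29 → {29, 38, 42, 47, 48, 50, 52, 54}
insert 25 → {25, 29, 38, 42, 47, 48, 50, 52, 54}
insert 49 → {25, 29, 38, 42, 47, 48, 49, 50, 52, 54}
run next job → 25; now {29, 38, 42, 47, 48, 49, 50, 52, 54}
run next job → 29; now {38, 42, 47, 48, 49, 50, 52, 54}
run next job → 38; now {42, 47, 48, 49, 50, 52, 54}
run next job → 42; now {47, 48, 49, 50, 52, 54}
insert 55 → {47, 48, 49, 50, 52, 54, 55}
insert 37 → {37, 47, 48, 49, 50, 52, 54, 55}

23, 24, 27, 46, 33, 18, 34, 16, 28, 35, 25, 29, 38, 42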